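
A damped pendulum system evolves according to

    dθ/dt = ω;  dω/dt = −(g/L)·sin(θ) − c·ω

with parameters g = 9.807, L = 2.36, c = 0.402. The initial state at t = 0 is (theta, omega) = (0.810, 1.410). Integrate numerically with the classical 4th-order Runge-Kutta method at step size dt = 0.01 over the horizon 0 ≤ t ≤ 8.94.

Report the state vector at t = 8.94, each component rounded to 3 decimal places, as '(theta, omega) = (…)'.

(theta, omega) = (-0.069, 0.368)

t=0.000: state=(0.810, 1.410)
step 1 (dt=0.01): k1=(1.410, -3.577), k2=(1.392, -3.590), k3=(1.392, -3.589), k4=(1.374, -3.602); state += dt/6·(k1+2k2+2k3+k4)
t=0.010: state=(0.824, 1.374)
t=0.020: state=(0.837, 1.338)
t=0.030: state=(0.851, 1.302)
continuing one RK4 step at a time; state shown every 50 steps (Δt=0.5):
t=0.500: state=(1.049, -0.437)
t=1.000: state=(0.470, -1.692)
t=1.500: state=(-0.378, -1.420)
t=2.000: state=(-0.762, -0.052)
t=2.500: state=(-0.468, 1.105)
t=3.000: state=(0.157, 1.177)
t=3.500: state=(0.536, 0.247)
t=4.000: state=(0.401, -0.710)
t=4.500: state=(-0.045, -0.914)
t=5.000: state=(-0.371, -0.303)
t=5.500: state=(-0.325, 0.449)
t=6.000: state=(-0.011, 0.689)
t=6.500: state=(0.255, 0.296)
t=7.000: state=(0.255, -0.276)
t=7.500: state=(0.037, -0.510)
t=8.000: state=(-0.173, -0.264)
t=8.500: state=(-0.196, 0.164)
t=8.940: state=(-0.069, 0.368)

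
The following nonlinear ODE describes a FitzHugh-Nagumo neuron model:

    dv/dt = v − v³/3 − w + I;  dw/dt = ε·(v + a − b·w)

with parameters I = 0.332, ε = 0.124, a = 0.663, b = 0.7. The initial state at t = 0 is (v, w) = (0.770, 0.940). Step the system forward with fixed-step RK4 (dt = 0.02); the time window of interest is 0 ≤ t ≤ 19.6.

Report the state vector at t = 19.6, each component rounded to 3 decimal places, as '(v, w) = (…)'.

(v, w) = (-0.835, -0.410)

t=0.000: state=(0.770, 0.940)
step 1 (dt=0.02): k1=(0.010, 0.096), k2=(0.009, 0.096), k3=(0.009, 0.096), k4=(0.008, 0.096); state += dt/6·(k1+2k2+2k3+k4)
t=0.020: state=(0.770, 0.942)
t=0.040: state=(0.770, 0.944)
t=0.060: state=(0.770, 0.946)
continuing one RK4 step at a time; state shown every 50 steps (Δt=1):
t=1.000: state=(0.728, 1.031)
t=2.000: state=(0.551, 1.101)
t=3.000: state=(0.103, 1.131)
t=4.000: state=(-0.997, 1.069)
t=5.000: state=(-1.866, 0.875)
t=6.000: state=(-1.898, 0.655)
t=7.000: state=(-1.826, 0.458)
t=8.000: state=(-1.748, 0.287)
t=9.000: state=(-1.671, 0.139)
t=10.000: state=(-1.594, 0.012)
t=11.000: state=(-1.518, -0.095)
t=12.000: state=(-1.443, -0.184)
t=13.000: state=(-1.368, -0.257)
t=14.000: state=(-1.294, -0.315)
t=15.000: state=(-1.218, -0.359)
t=16.000: state=(-1.142, -0.391)
t=17.000: state=(-1.064, -0.410)
t=18.000: state=(-0.982, -0.419)
t=19.000: state=(-0.893, -0.417)
t=19.600: state=(-0.835, -0.410)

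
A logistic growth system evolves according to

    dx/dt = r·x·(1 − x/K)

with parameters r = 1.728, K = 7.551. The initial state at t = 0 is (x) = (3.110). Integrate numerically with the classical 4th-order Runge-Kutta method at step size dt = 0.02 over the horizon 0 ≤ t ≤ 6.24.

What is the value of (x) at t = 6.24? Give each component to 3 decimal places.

t=0.000: state=(3.110)
step 1 (dt=0.02): k1=(3.161), k2=(3.170), k3=(3.170), k4=(3.179); state += dt/6·(k1+2k2+2k3+k4)
t=0.020: state=(3.173)
t=0.040: state=(3.237)
t=0.060: state=(3.301)
continuing one RK4 step at a time; state shown every 25 steps (Δt=0.5):
t=0.500: state=(4.714)
t=1.000: state=(6.023)
t=1.500: state=(6.822)
t=2.000: state=(7.225)
t=2.500: state=(7.410)
t=3.000: state=(7.491)
t=3.500: state=(7.526)
t=4.000: state=(7.540)
t=4.500: state=(7.546)
t=5.000: state=(7.549)
t=5.500: state=(7.550)
t=6.000: state=(7.551)
t=6.240: state=(7.551)

(x) = (7.551)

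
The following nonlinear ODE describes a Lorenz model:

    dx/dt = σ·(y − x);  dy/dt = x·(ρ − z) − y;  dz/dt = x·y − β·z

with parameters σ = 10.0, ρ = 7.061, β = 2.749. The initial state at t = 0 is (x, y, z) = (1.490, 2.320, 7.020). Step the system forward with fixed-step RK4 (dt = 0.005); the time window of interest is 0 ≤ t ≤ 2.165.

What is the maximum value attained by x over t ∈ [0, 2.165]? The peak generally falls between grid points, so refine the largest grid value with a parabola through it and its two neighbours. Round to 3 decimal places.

t=0.000: state=(1.490, 2.320, 7.020)
step 1 (dt=0.005): k1=(8.300, -2.259, -15.841), k2=(8.036, -2.193, -15.693), k3=(8.044, -2.193, -15.695), k4=(7.788, -2.126, -15.549); state += dt/6·(k1+2k2+2k3+k4)
t=0.005: state=(1.530, 2.309, 6.942)
t=0.010: state=(1.568, 2.299, 6.864)
t=0.015: state=(1.603, 2.289, 6.789)
continuing one RK4 step at a time; state shown every 20 steps (Δt=0.1):
t=0.100: state=(1.968, 2.232, 5.684)
t=0.200: state=(2.184, 2.395, 4.737)
t=0.300: state=(2.440, 2.753, 4.118)
t=0.400: state=(2.821, 3.271, 3.822)
t=0.500: state=(3.336, 3.908, 3.874)
t=0.600: state=(3.944, 4.573, 4.305)
t=0.700: state=(4.548, 5.100, 5.089)
t=0.800: state=(4.988, 5.287, 6.062)
t=0.900: state=(5.108, 5.045, 6.912)
t=1.000: state=(4.880, 4.511, 7.347)
t=1.100: state=(4.435, 3.950, 7.297)
t=1.200: state=(3.970, 3.549, 6.908)
t=1.300: state=(3.624, 3.360, 6.381)
t=1.400: state=(3.447, 3.356, 5.876)
t=1.500: state=(3.433, 3.491, 5.488)
t=1.600: state=(3.551, 3.723, 5.268)
t=1.700: state=(3.762, 4.003, 5.238)
t=1.800: state=(4.016, 4.273, 5.392)
t=1.900: state=(4.255, 4.468, 5.685)
t=2.000: state=(4.423, 4.538, 6.037)
t=2.100: state=(4.478, 4.471, 6.347)
t=2.165: state=(4.449, 4.370, 6.484)
largest grid value and its neighbours: x(0.880)=5.11384, x(0.885)=5.11389, x(0.890)=5.11301
parabola through these three points peaks at t≈0.883 with x≈5.11398

max x = 5.114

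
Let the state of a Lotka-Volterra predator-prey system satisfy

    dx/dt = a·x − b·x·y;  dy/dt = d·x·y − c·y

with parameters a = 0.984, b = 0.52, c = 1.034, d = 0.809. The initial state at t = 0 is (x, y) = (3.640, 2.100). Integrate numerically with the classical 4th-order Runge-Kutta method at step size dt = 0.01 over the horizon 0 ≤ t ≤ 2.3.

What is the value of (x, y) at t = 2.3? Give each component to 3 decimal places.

t=0.000: state=(3.640, 2.100)
step 1 (dt=0.01): k1=(-0.393, 4.013), k2=(-0.431, 4.048), k3=(-0.431, 4.048), k4=(-0.469, 4.082); state += dt/6·(k1+2k2+2k3+k4)
t=0.010: state=(3.636, 2.140)
t=0.020: state=(3.631, 2.182)
t=0.030: state=(3.625, 2.224)
continuing one RK4 step at a time; state shown every 10 steps (Δt=0.1):
t=0.100: state=(3.561, 2.535)
t=0.200: state=(3.401, 3.032)
t=0.300: state=(3.161, 3.567)
t=0.400: state=(2.857, 4.105)
t=0.500: state=(2.513, 4.600)
t=0.600: state=(2.159, 5.011)
t=0.700: state=(1.821, 5.307)
t=0.800: state=(1.517, 5.476)
t=0.900: state=(1.257, 5.523)
t=1.000: state=(1.042, 5.464)
t=1.100: state=(0.868, 5.322)
t=1.200: state=(0.730, 5.118)
t=1.300: state=(0.621, 4.874)
t=1.400: state=(0.536, 4.605)
t=1.500: state=(0.469, 4.324)
t=1.600: state=(0.416, 4.041)
t=1.700: state=(0.375, 3.762)
t=1.800: state=(0.342, 3.493)
t=1.900: state=(0.317, 3.234)
t=2.000: state=(0.298, 2.990)
t=2.100: state=(0.283, 2.760)
t=2.200: state=(0.272, 2.546)
t=2.300: state=(0.264, 2.346)

(x, y) = (0.264, 2.346)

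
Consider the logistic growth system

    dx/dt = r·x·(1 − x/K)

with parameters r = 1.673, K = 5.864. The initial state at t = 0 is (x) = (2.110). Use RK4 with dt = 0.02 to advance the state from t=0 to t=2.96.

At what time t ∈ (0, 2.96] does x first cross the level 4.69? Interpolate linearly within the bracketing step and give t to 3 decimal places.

t = 1.172

t=0.000: state=(2.110)
step 1 (dt=0.02): k1=(2.260), k2=(2.270), k3=(2.270), k4=(2.281); state += dt/6·(k1+2k2+2k3+k4)
t=0.020: state=(2.155)
t=0.040: state=(2.201)
t=0.060: state=(2.247)
continuing one RK4 step at a time; state shown every 5 steps (Δt=0.1):
t=0.100: state=(2.341)
t=0.200: state=(2.580)
t=0.300: state=(2.823)
t=0.400: state=(3.068)
t=0.500: state=(3.312)
t=0.600: state=(3.550)
t=0.700: state=(3.779)
t=0.800: state=(3.998)
t=0.900: state=(4.204)
t=1.000: state=(4.396)
t=1.100: state=(4.572)
t=1.160: state=(4.671)
next step: t=1.180: state=(4.702) — x has crossed 4.69
linear interpolation between t=1.160 (4.67066) and t=1.180 (4.70215) → t≈1.172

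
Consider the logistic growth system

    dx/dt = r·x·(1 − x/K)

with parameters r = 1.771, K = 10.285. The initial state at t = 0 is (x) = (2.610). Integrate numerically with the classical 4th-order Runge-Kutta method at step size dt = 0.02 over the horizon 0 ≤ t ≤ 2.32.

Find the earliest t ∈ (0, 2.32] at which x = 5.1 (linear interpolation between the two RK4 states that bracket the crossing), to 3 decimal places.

t=0.000: state=(2.610)
step 1 (dt=0.02): k1=(3.449), k2=(3.479), k3=(3.479), k4=(3.509); state += dt/6·(k1+2k2+2k3+k4)
t=0.020: state=(2.680)
t=0.040: state=(2.750)
t=0.060: state=(2.822)
continuing one RK4 step at a time; state shown every 5 steps (Δt=0.1):
t=0.100: state=(2.970)
t=0.200: state=(3.357)
t=0.300: state=(3.769)
t=0.400: state=(4.201)
t=0.500: state=(4.647)
t=0.580: state=(5.010)
next step: t=0.600: state=(5.101) — x has crossed 5.1
linear interpolation between t=0.580 (5.01027) and t=0.600 (5.10131) → t≈0.600

t = 0.600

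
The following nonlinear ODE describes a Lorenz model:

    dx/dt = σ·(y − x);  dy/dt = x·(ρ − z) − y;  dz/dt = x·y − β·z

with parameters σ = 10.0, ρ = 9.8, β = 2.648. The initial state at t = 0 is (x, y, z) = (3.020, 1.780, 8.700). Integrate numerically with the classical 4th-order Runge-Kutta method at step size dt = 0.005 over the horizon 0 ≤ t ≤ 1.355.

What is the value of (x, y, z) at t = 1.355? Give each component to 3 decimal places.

(x, y, z) = (3.660, 4.035, 6.972)

t=0.000: state=(3.020, 1.780, 8.700)
step 1 (dt=0.005): k1=(-12.400, 1.542, -17.662), k2=(-12.051, 1.636, -17.589), k3=(-12.058, 1.636, -17.587), k4=(-11.715, 1.728, -17.512); state += dt/6·(k1+2k2+2k3+k4)
t=0.005: state=(2.960, 1.788, 8.612)
t=0.010: state=(2.903, 1.797, 8.525)
t=0.015: state=(2.849, 1.807, 8.439)
continuing one RK4 step at a time; state shown every 10 steps (Δt=0.05):
t=0.050: state=(2.555, 1.898, 7.858)
t=0.100: state=(2.333, 2.080, 7.109)
t=0.150: state=(2.282, 2.317, 6.463)
t=0.200: state=(2.357, 2.612, 5.928)
t=0.250: state=(2.532, 2.971, 5.512)
t=0.300: state=(2.794, 3.402, 5.226)
t=0.350: state=(3.139, 3.909, 5.086)
t=0.400: state=(3.563, 4.488, 5.115)
t=0.450: state=(4.061, 5.121, 5.340)
t=0.500: state=(4.617, 5.770, 5.788)
t=0.550: state=(5.201, 6.370, 6.472)
t=0.600: state=(5.766, 6.831, 7.374)
t=0.650: state=(6.242, 7.055, 8.425)
t=0.700: state=(6.554, 6.969, 9.495)
t=0.750: state=(6.642, 6.570, 10.422)
t=0.800: state=(6.485, 5.938, 11.060)
t=0.850: state=(6.115, 5.209, 11.335)
t=0.900: state=(5.608, 4.518, 11.262)
t=0.950: state=(5.055, 3.958, 10.919)
t=1.000: state=(4.533, 3.560, 10.403)
t=1.050: state=(4.095, 3.322, 9.804)
t=1.100: state=(3.764, 3.218, 9.186)
t=1.150: state=(3.547, 3.223, 8.595)
t=1.200: state=(3.437, 3.317, 8.061)
t=1.250: state=(3.424, 3.485, 7.606)
t=1.300: state=(3.495, 3.717, 7.245)
t=1.350: state=(3.642, 4.004, 6.991)
t=1.355: state=(3.660, 4.035, 6.972)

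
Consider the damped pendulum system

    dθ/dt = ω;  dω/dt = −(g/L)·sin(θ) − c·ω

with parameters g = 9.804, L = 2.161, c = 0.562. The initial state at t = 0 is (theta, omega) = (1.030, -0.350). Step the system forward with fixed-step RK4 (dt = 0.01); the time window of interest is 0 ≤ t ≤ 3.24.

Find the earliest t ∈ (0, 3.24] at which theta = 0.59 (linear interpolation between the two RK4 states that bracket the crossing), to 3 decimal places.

t = 0.429

t=0.000: state=(1.030, -0.350)
step 1 (dt=0.01): k1=(-0.350, -3.693), k2=(-0.368, -3.678), k3=(-0.368, -3.678), k4=(-0.387, -3.663); state += dt/6·(k1+2k2+2k3+k4)
t=0.010: state=(1.026, -0.387)
t=0.020: state=(1.022, -0.423)
t=0.030: state=(1.018, -0.459)
continuing one RK4 step at a time; state shown every 20 steps (Δt=0.2):
t=0.200: state=(0.891, -1.020)
t=0.400: state=(0.634, -1.506)
t=0.420: state=(0.604, -1.542)
next step: t=0.430: state=(0.588, -1.559) — theta has crossed 0.59
linear interpolation between t=0.420 (0.60367) and t=0.430 (0.58817) → t≈0.429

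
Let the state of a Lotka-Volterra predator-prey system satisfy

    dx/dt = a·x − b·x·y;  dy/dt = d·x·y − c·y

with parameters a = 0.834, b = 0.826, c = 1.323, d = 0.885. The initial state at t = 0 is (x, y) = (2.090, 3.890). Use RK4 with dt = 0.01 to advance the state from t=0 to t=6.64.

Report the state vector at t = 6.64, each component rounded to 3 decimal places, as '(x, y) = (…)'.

(x, y) = (4.724, 0.938)

t=0.000: state=(2.090, 3.890)
step 1 (dt=0.01): k1=(-4.972, 2.049), k2=(-4.931, 1.968), k3=(-4.931, 1.969), k4=(-4.888, 1.888); state += dt/6·(k1+2k2+2k3+k4)
t=0.010: state=(2.041, 3.910)
t=0.020: state=(1.992, 3.928)
t=0.030: state=(1.945, 3.944)
continuing one RK4 step at a time; state shown every 25 steps (Δt=0.25):
t=0.250: state=(1.130, 3.949)
t=0.500: state=(0.646, 3.429)
t=0.750: state=(0.420, 2.763)
t=1.000: state=(0.312, 2.149)
t=1.250: state=(0.260, 1.644)
t=1.500: state=(0.238, 1.247)
t=1.750: state=(0.234, 0.944)
t=2.000: state=(0.244, 0.715)
t=2.250: state=(0.264, 0.543)
t=2.500: state=(0.294, 0.415)
t=2.750: state=(0.336, 0.319)
t=3.000: state=(0.391, 0.249)
t=3.250: state=(0.460, 0.196)
t=3.500: state=(0.546, 0.158)
t=3.750: state=(0.654, 0.129)
t=4.000: state=(0.786, 0.109)
t=4.250: state=(0.948, 0.095)
t=4.500: state=(1.146, 0.086)
t=4.750: state=(1.388, 0.081)
t=5.000: state=(1.681, 0.082)
t=5.250: state=(2.035, 0.089)
t=5.500: state=(2.458, 0.105)
t=5.750: state=(2.954, 0.137)
t=6.000: state=(3.517, 0.201)
t=6.250: state=(4.107, 0.335)
t=6.500: state=(4.597, 0.633)
t=6.640: state=(4.724, 0.938)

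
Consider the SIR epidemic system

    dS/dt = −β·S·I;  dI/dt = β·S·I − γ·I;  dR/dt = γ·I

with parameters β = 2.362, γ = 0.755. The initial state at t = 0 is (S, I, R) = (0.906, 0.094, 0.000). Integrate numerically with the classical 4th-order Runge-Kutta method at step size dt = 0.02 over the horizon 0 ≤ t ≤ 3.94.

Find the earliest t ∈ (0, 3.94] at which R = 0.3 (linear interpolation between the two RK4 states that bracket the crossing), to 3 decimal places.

t = 1.694

t=0.000: state=(0.906, 0.094, 0.000)
step 1 (dt=0.02): k1=(-0.201, 0.130, 0.071), k2=(-0.203, 0.132, 0.072), k3=(-0.204, 0.132, 0.072), k4=(-0.206, 0.133, 0.073); state += dt/6·(k1+2k2+2k3+k4)
t=0.020: state=(0.902, 0.097, 0.001)
t=0.040: state=(0.898, 0.099, 0.003)
t=0.060: state=(0.894, 0.102, 0.004)
continuing one RK4 step at a time; state shown every 10 steps (Δt=0.2):
t=0.200: state=(0.861, 0.123, 0.016)
t=0.400: state=(0.806, 0.157, 0.037)
t=0.600: state=(0.742, 0.194, 0.064)
t=0.800: state=(0.671, 0.233, 0.096)
t=1.000: state=(0.596, 0.270, 0.134)
t=1.200: state=(0.520, 0.302, 0.177)
t=1.400: state=(0.448, 0.327, 0.225)
t=1.600: state=(0.383, 0.342, 0.276)
t=1.680: state=(0.358, 0.345, 0.296)
next step: t=1.700: state=(0.353, 0.346, 0.302) — R has crossed 0.3
linear interpolation between t=1.680 (0.29637) and t=1.700 (0.30158) → t≈1.694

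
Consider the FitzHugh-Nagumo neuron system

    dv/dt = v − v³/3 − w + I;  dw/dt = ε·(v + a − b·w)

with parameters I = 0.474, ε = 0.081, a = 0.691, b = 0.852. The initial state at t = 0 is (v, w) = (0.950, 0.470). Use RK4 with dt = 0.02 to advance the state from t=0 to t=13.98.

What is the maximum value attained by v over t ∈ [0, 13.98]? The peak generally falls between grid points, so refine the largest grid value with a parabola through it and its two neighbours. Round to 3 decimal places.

t=0.000: state=(0.950, 0.470)
step 1 (dt=0.02): k1=(0.668, 0.100), k2=(0.668, 0.101), k3=(0.668, 0.101), k4=(0.667, 0.101); state += dt/6·(k1+2k2+2k3+k4)
t=0.020: state=(0.963, 0.472)
t=0.040: state=(0.977, 0.474)
t=0.060: state=(0.990, 0.476)
continuing one RK4 step at a time; state shown every 25 steps (Δt=0.5):
t=0.500: state=(1.261, 0.526)
t=1.000: state=(1.470, 0.590)
t=1.500: state=(1.565, 0.659)
t=2.000: state=(1.588, 0.727)
t=2.500: state=(1.575, 0.793)
t=3.000: state=(1.546, 0.855)
t=3.500: state=(1.510, 0.915)
t=4.000: state=(1.469, 0.970)
t=4.500: state=(1.426, 1.023)
t=5.000: state=(1.380, 1.071)
t=5.500: state=(1.332, 1.116)
t=6.000: state=(1.282, 1.158)
t=6.500: state=(1.228, 1.196)
t=7.000: state=(1.170, 1.231)
t=7.500: state=(1.106, 1.262)
t=8.000: state=(1.036, 1.289)
t=8.500: state=(0.955, 1.313)
t=9.000: state=(0.860, 1.332)
t=9.500: state=(0.742, 1.346)
t=10.000: state=(0.587, 1.355)
t=10.500: state=(0.368, 1.356)
t=11.000: state=(0.034, 1.346)
t=11.500: state=(-0.498, 1.319)
t=12.000: state=(-1.213, 1.268)
t=12.500: state=(-1.752, 1.192)
t=13.000: state=(-1.936, 1.105)
t=13.500: state=(-1.961, 1.017)
t=13.980: state=(-1.945, 0.935)
largest grid value and its neighbours: v(1.980)=1.58794, v(2.000)=1.58798, v(2.020)=1.58796
parabola through these three points peaks at t≈2.004 with v≈1.58798

max v = 1.588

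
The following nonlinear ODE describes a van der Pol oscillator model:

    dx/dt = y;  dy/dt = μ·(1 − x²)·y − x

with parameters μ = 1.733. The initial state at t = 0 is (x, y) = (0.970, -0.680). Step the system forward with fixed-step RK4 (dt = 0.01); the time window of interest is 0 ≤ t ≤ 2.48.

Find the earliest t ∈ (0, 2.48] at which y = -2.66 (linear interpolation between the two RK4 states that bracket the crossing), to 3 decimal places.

t = 0.848

t=0.000: state=(0.970, -0.680)
step 1 (dt=0.01): k1=(-0.680, -1.040), k2=(-0.685, -1.045), k3=(-0.685, -1.045), k4=(-0.690, -1.050); state += dt/6·(k1+2k2+2k3+k4)
t=0.010: state=(0.963, -0.690)
t=0.020: state=(0.956, -0.701)
t=0.030: state=(0.949, -0.712)
continuing one RK4 step at a time; state shown every 10 steps (Δt=0.1):
t=0.100: state=(0.897, -0.790)
t=0.200: state=(0.812, -0.915)
t=0.300: state=(0.713, -1.063)
t=0.400: state=(0.598, -1.242)
t=0.500: state=(0.463, -1.463)
t=0.600: state=(0.304, -1.737)
t=0.700: state=(0.114, -2.072)
t=0.800: state=(-0.113, -2.462)
t=0.840: state=(-0.214, -2.627)
next step: t=0.850: state=(-0.241, -2.669) — y has crossed -2.66
linear interpolation between t=0.840 (-2.62748) and t=0.850 (-2.66871) → t≈0.848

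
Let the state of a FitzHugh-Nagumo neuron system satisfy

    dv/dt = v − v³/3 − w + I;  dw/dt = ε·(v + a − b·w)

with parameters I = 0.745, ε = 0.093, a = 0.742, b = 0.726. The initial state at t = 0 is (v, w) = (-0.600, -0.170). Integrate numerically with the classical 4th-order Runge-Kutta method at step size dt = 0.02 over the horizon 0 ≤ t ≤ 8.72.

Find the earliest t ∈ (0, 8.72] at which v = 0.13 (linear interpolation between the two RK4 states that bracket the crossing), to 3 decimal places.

t=0.000: state=(-0.600, -0.170)
step 1 (dt=0.02): k1=(0.387, 0.025), k2=(0.389, 0.025), k3=(0.389, 0.025), k4=(0.392, 0.025); state += dt/6·(k1+2k2+2k3+k4)
t=0.020: state=(-0.592, -0.169)
t=0.040: state=(-0.584, -0.169)
t=0.060: state=(-0.576, -0.168)
continuing one RK4 step at a time; state shown every 25 steps (Δt=0.5):
t=0.500: state=(-0.372, -0.153)
t=1.000: state=(-0.034, -0.124)
t=1.180: state=(0.129, -0.109)
next step: t=1.200: state=(0.149, -0.107) — v has crossed 0.13
linear interpolation between t=1.180 (0.12913) and t=1.200 (0.14896) → t≈1.181

t = 1.181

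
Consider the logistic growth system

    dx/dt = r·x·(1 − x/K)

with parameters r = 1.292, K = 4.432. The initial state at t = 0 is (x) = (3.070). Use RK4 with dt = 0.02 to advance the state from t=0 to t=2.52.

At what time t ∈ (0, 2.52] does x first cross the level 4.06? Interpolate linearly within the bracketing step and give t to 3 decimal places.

t=0.000: state=(3.070)
step 1 (dt=0.02): k1=(1.219), k2=(1.213), k3=(1.213), k4=(1.207); state += dt/6·(k1+2k2+2k3+k4)
t=0.020: state=(3.094)
t=0.040: state=(3.118)
t=0.060: state=(3.142)
continuing one RK4 step at a time; state shown every 5 steps (Δt=0.1):
t=0.100: state=(3.189)
t=0.200: state=(3.301)
t=0.300: state=(3.406)
t=0.400: state=(3.505)
t=0.500: state=(3.596)
t=0.600: state=(3.680)
t=0.700: state=(3.757)
t=0.800: state=(3.828)
t=0.900: state=(3.892)
t=1.000: state=(3.951)
t=1.100: state=(4.003)
t=1.200: state=(4.051)
t=1.220: state=(4.060)
next step: t=1.240: state=(4.068) — x has crossed 4.06
linear interpolation between t=1.220 (4.05963) and t=1.240 (4.06835) → t≈1.221

t = 1.221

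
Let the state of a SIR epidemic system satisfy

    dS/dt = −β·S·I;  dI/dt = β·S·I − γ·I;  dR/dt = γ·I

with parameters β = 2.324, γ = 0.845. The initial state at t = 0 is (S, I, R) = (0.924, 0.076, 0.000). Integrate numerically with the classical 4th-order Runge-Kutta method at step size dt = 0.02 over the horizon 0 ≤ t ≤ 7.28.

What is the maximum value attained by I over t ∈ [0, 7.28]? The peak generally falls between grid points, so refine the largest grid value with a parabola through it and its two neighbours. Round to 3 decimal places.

max I = 0.297

t=0.000: state=(0.924, 0.076, 0.000)
step 1 (dt=0.02): k1=(-0.163, 0.099, 0.064), k2=(-0.165, 0.100, 0.065), k3=(-0.165, 0.100, 0.065), k4=(-0.167, 0.101, 0.066); state += dt/6·(k1+2k2+2k3+k4)
t=0.020: state=(0.921, 0.078, 0.001)
t=0.040: state=(0.917, 0.080, 0.003)
t=0.060: state=(0.914, 0.082, 0.004)
continuing one RK4 step at a time; state shown every 25 steps (Δt=0.5):
t=0.500: state=(0.818, 0.138, 0.044)
t=1.000: state=(0.667, 0.215, 0.119)
t=1.500: state=(0.500, 0.277, 0.224)
t=2.000: state=(0.356, 0.297, 0.346)
t=2.500: state=(0.254, 0.277, 0.469)
t=3.000: state=(0.189, 0.234, 0.577)
t=3.500: state=(0.148, 0.186, 0.666)
t=4.000: state=(0.122, 0.143, 0.735)
t=4.500: state=(0.106, 0.107, 0.787)
t=5.000: state=(0.095, 0.079, 0.826)
t=5.500: state=(0.088, 0.057, 0.855)
t=6.000: state=(0.083, 0.041, 0.875)
t=6.500: state=(0.080, 0.030, 0.890)
t=7.000: state=(0.078, 0.021, 0.901)
t=7.280: state=(0.077, 0.018, 0.906)
largest grid value and its neighbours: I(1.960)=0.29728, I(1.980)=0.29728, I(2.000)=0.29721
parabola through these three points peaks at t≈1.971 with I≈0.29729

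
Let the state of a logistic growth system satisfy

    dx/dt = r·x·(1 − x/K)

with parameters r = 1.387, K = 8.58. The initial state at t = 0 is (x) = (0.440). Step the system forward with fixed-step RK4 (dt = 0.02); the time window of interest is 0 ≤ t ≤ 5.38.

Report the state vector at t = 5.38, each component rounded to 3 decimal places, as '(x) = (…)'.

t=0.000: state=(0.440)
step 1 (dt=0.02): k1=(0.579), k2=(0.586), k3=(0.586), k4=(0.594); state += dt/6·(k1+2k2+2k3+k4)
t=0.020: state=(0.452)
t=0.040: state=(0.464)
t=0.060: state=(0.476)
continuing one RK4 step at a time; state shown every 10 steps (Δt=0.2):
t=0.200: state=(0.571)
t=0.400: state=(0.738)
t=0.600: state=(0.948)
t=0.800: state=(1.209)
t=1.000: state=(1.526)
t=1.200: state=(1.906)
t=1.400: state=(2.348)
t=1.600: state=(2.850)
t=1.800: state=(3.400)
t=2.000: state=(3.982)
t=2.200: state=(4.576)
t=2.400: state=(5.159)
t=2.600: state=(5.711)
t=2.800: state=(6.214)
t=3.000: state=(6.659)
t=3.200: state=(7.041)
t=3.400: state=(7.361)
t=3.600: state=(7.623)
t=3.800: state=(7.835)
t=4.000: state=(8.003)
t=4.200: state=(8.136)
t=4.400: state=(8.239)
t=4.600: state=(8.319)
t=4.800: state=(8.381)
t=5.000: state=(8.428)
t=5.200: state=(8.465)
t=5.380: state=(8.490)

(x) = (8.490)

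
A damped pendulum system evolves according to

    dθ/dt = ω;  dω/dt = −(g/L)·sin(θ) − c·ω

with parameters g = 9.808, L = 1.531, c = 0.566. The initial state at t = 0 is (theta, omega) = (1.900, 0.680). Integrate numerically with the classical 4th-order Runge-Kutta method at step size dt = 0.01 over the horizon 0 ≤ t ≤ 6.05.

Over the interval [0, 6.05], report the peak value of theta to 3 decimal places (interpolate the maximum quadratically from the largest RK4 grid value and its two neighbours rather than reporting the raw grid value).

t=0.000: state=(1.900, 0.680)
step 1 (dt=0.01): k1=(0.680, -6.447), k2=(0.648, -6.422), k3=(0.648, -6.422), k4=(0.616, -6.397); state += dt/6·(k1+2k2+2k3+k4)
t=0.010: state=(1.906, 0.616)
t=0.020: state=(1.912, 0.552)
t=0.030: state=(1.918, 0.489)
continuing one RK4 step at a time; state shown every 20 steps (Δt=0.2):
t=0.200: state=(1.913, -0.528)
t=0.400: state=(1.695, -1.643)
t=0.600: state=(1.261, -2.665)
t=0.800: state=(0.650, -3.358)
t=1.000: state=(-0.035, -3.351)
t=1.200: state=(-0.638, -2.577)
t=1.400: state=(-1.038, -1.388)
t=1.600: state=(-1.190, -0.142)
t=1.800: state=(-1.103, 0.986)
t=2.000: state=(-0.811, 1.875)
t=2.200: state=(-0.380, 2.353)
t=2.400: state=(0.092, 2.267)
t=2.600: state=(0.491, 1.662)
t=2.800: state=(0.737, 0.771)
t=3.000: state=(0.797, -0.167)
t=3.200: state=(0.679, -0.974)
t=3.400: state=(0.425, -1.511)
t=3.600: state=(0.101, -1.662)
t=3.800: state=(-0.212, -1.408)
t=4.000: state=(-0.442, -0.856)
t=4.200: state=(-0.546, -0.177)
t=4.400: state=(-0.516, 0.466)
t=4.600: state=(-0.371, 0.943)
t=4.800: state=(-0.156, 1.158)
t=5.000: state=(0.073, 1.081)
t=5.200: state=(0.260, 0.756)
t=5.400: state=(0.366, 0.293)
t=5.600: state=(0.376, -0.187)
t=5.800: state=(0.297, -0.573)
t=6.000: state=(0.158, -0.788)
t=6.050: state=(0.118, -0.809)
largest grid value and its neighbours: theta(0.100)=1.93655, theta(0.110)=1.93683, theta(0.120)=1.93651
parabola through these three points peaks at t≈0.110 with theta≈1.93683

max theta = 1.937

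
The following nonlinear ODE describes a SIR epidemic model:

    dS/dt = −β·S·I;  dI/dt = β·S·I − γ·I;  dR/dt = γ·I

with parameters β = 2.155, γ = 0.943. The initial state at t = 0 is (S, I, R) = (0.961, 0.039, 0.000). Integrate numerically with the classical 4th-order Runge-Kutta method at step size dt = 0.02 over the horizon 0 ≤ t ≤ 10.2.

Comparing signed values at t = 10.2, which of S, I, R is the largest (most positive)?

t=0.000: state=(0.961, 0.039, 0.000)
step 1 (dt=0.02): k1=(-0.081, 0.044, 0.037), k2=(-0.082, 0.044, 0.037), k3=(-0.082, 0.044, 0.037), k4=(-0.082, 0.045, 0.038); state += dt/6·(k1+2k2+2k3+k4)
t=0.020: state=(0.959, 0.040, 0.001)
t=0.040: state=(0.958, 0.041, 0.002)
t=0.060: state=(0.956, 0.042, 0.002)
continuing one RK4 step at a time; state shown every 25 steps (Δt=0.5):
t=0.500: state=(0.909, 0.067, 0.024)
t=1.000: state=(0.829, 0.107, 0.065)
t=1.500: state=(0.720, 0.154, 0.126)
t=2.000: state=(0.596, 0.195, 0.209)
t=2.500: state=(0.477, 0.217, 0.307)
t=3.000: state=(0.377, 0.214, 0.409)
t=3.500: state=(0.303, 0.192, 0.505)
t=4.000: state=(0.250, 0.161, 0.589)
t=4.500: state=(0.214, 0.129, 0.657)
t=5.000: state=(0.189, 0.100, 0.711)
t=5.500: state=(0.172, 0.076, 0.752)
t=6.000: state=(0.161, 0.057, 0.783)
t=6.500: state=(0.152, 0.042, 0.806)
t=7.000: state=(0.147, 0.031, 0.823)
t=7.500: state=(0.143, 0.022, 0.835)
t=8.000: state=(0.140, 0.016, 0.844)
t=8.500: state=(0.138, 0.012, 0.851)
t=9.000: state=(0.136, 0.008, 0.855)
t=9.500: state=(0.135, 0.006, 0.859)
t=10.000: state=(0.134, 0.004, 0.861)
t=10.200: state=(0.134, 0.004, 0.862)
compare at T: S=0.134, I=0.004, R=0.862

largest component: R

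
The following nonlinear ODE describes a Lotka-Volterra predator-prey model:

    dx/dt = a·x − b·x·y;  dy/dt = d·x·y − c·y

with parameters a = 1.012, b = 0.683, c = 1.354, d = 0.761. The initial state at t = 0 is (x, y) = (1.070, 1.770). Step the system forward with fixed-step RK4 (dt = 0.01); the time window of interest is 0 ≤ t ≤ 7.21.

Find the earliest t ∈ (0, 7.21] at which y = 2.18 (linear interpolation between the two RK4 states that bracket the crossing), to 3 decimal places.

t = 3.955

t=0.000: state=(1.070, 1.770)
step 1 (dt=0.01): k1=(-0.211, -0.955), k2=(-0.207, -0.954), k3=(-0.207, -0.954), k4=(-0.203, -0.953); state += dt/6·(k1+2k2+2k3+k4)
t=0.010: state=(1.068, 1.760)
t=0.020: state=(1.066, 1.751)
t=0.030: state=(1.064, 1.741)
continuing one RK4 step at a time; state shown every 25 steps (Δt=0.25):
t=0.250: state=(1.039, 1.541)
t=0.500: state=(1.047, 1.339)
t=0.750: state=(1.089, 1.169)
t=1.000: state=(1.163, 1.032)
t=1.250: state=(1.268, 0.926)
t=1.500: state=(1.403, 0.851)
t=1.750: state=(1.570, 0.804)
t=2.000: state=(1.766, 0.787)
t=2.250: state=(1.986, 0.801)
t=2.500: state=(2.223, 0.853)
t=2.750: state=(2.456, 0.949)
t=3.000: state=(2.658, 1.101)
t=3.250: state=(2.787, 1.319)
t=3.500: state=(2.799, 1.603)
t=3.750: state=(2.667, 1.927)
t=3.950: state=(2.467, 2.174)
next step: t=3.960: state=(2.455, 2.186) — y has crossed 2.18
linear interpolation between t=3.950 (2.17422) and t=3.960 (2.18553) → t≈3.955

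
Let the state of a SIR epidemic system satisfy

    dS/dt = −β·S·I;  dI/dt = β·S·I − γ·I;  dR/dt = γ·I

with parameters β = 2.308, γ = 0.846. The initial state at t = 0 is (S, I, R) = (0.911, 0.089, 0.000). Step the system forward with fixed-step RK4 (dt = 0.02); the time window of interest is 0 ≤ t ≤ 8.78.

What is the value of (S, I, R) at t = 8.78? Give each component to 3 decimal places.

t=0.000: state=(0.911, 0.089, 0.000)
step 1 (dt=0.02): k1=(-0.187, 0.112, 0.075), k2=(-0.189, 0.113, 0.076), k3=(-0.189, 0.113, 0.076), k4=(-0.191, 0.114, 0.077); state += dt/6·(k1+2k2+2k3+k4)
t=0.020: state=(0.907, 0.091, 0.002)
t=0.040: state=(0.903, 0.094, 0.003)
t=0.060: state=(0.899, 0.096, 0.005)
continuing one RK4 step at a time; state shown every 25 steps (Δt=0.5):
t=0.500: state=(0.792, 0.157, 0.051)
t=1.000: state=(0.632, 0.234, 0.134)
t=1.500: state=(0.466, 0.288, 0.246)
t=2.000: state=(0.331, 0.298, 0.371)
t=2.500: state=(0.238, 0.270, 0.492)
t=3.000: state=(0.179, 0.224, 0.597)
t=3.500: state=(0.142, 0.176, 0.682)
t=4.000: state=(0.119, 0.134, 0.747)
t=4.500: state=(0.104, 0.100, 0.796)
t=5.000: state=(0.094, 0.073, 0.833)
t=5.500: state=(0.087, 0.053, 0.859)
t=6.000: state=(0.083, 0.039, 0.879)
t=6.500: state=(0.080, 0.028, 0.892)
t=7.000: state=(0.078, 0.020, 0.902)
t=7.500: state=(0.076, 0.014, 0.910)
t=8.000: state=(0.075, 0.010, 0.915)
t=8.500: state=(0.074, 0.007, 0.918)
t=8.780: state=(0.074, 0.006, 0.920)

(S, I, R) = (0.074, 0.006, 0.920)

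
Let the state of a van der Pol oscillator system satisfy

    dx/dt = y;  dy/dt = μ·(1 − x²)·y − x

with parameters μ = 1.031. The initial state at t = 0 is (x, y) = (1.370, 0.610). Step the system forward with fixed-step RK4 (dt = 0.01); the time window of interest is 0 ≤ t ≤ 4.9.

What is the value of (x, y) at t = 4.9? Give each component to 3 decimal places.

t=0.000: state=(1.370, 0.610)
step 1 (dt=0.01): k1=(0.610, -1.921), k2=(0.600, -1.921), k3=(0.600, -1.921), k4=(0.591, -1.920); state += dt/6·(k1+2k2+2k3+k4)
t=0.010: state=(1.376, 0.591)
t=0.020: state=(1.382, 0.572)
t=0.030: state=(1.387, 0.552)
continuing one RK4 step at a time; state shown every 20 steps (Δt=0.2):
t=0.200: state=(1.454, 0.240)
t=0.400: state=(1.470, -0.072)
t=0.600: state=(1.430, -0.317)
t=0.800: state=(1.346, -0.515)
t=1.000: state=(1.225, -0.692)
t=1.200: state=(1.069, -0.871)
t=1.400: state=(0.875, -1.076)
t=1.600: state=(0.635, -1.333)
t=1.800: state=(0.337, -1.664)
t=2.000: state=(-0.035, -2.066)
t=2.200: state=(-0.488, -2.442)
t=2.400: state=(-0.992, -2.518)
t=2.600: state=(-1.456, -2.025)
t=2.800: state=(-1.777, -1.163)
t=3.000: state=(-1.929, -0.407)
t=3.200: state=(-1.959, 0.068)
t=3.400: state=(-1.916, 0.335)
t=3.600: state=(-1.832, 0.493)
t=3.800: state=(-1.722, 0.604)
t=4.000: state=(-1.591, 0.700)
t=4.200: state=(-1.441, 0.803)
t=4.400: state=(-1.269, 0.925)
t=4.600: state=(-1.069, 1.083)
t=4.800: state=(-0.832, 1.296)
t=4.900: state=(-0.696, 1.431)

(x, y) = (-0.696, 1.431)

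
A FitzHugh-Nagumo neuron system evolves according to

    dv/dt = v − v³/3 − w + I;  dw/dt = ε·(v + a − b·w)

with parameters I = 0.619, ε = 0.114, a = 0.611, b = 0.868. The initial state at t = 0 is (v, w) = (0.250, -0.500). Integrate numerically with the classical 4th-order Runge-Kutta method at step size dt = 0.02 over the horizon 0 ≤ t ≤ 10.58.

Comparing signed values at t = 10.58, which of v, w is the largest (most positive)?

t=0.000: state=(0.250, -0.500)
step 1 (dt=0.02): k1=(1.364, 0.148), k2=(1.375, 0.149), k3=(1.375, 0.149), k4=(1.386, 0.150); state += dt/6·(k1+2k2+2k3+k4)
t=0.020: state=(0.278, -0.497)
t=0.040: state=(0.305, -0.494)
t=0.060: state=(0.334, -0.491)
continuing one RK4 step at a time; state shown every 25 steps (Δt=0.5):
t=0.500: state=(1.045, -0.407)
t=1.000: state=(1.729, -0.274)
t=1.500: state=(1.968, -0.122)
t=2.000: state=(1.988, 0.028)
t=2.500: state=(1.954, 0.171)
t=3.000: state=(1.909, 0.304)
t=3.500: state=(1.861, 0.428)
t=4.000: state=(1.813, 0.543)
t=4.500: state=(1.764, 0.651)
t=5.000: state=(1.715, 0.750)
t=5.500: state=(1.666, 0.842)
t=6.000: state=(1.617, 0.926)
t=6.500: state=(1.567, 1.004)
t=7.000: state=(1.516, 1.075)
t=7.500: state=(1.465, 1.140)
t=8.000: state=(1.412, 1.199)
t=8.500: state=(1.358, 1.252)
t=9.000: state=(1.302, 1.300)
t=9.500: state=(1.243, 1.342)
t=10.000: state=(1.181, 1.378)
t=10.500: state=(1.115, 1.410)
t=10.580: state=(1.104, 1.414)
compare at T: v=1.104, w=1.414

largest component: w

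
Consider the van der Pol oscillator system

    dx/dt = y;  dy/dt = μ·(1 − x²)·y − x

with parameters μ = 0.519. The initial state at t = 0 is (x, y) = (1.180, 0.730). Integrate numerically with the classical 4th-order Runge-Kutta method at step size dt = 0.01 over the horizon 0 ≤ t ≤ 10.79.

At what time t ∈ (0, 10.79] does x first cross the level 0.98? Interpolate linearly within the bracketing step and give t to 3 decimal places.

t = 1.316

t=0.000: state=(1.180, 0.730)
step 1 (dt=0.01): k1=(0.730, -1.329), k2=(0.723, -1.334), k3=(0.723, -1.334), k4=(0.717, -1.340); state += dt/6·(k1+2k2+2k3+k4)
t=0.010: state=(1.187, 0.717)
t=0.020: state=(1.194, 0.703)
t=0.030: state=(1.201, 0.690)
continuing one RK4 step at a time; state shown every 50 steps (Δt=0.5):
t=0.500: state=(1.367, 0.017)
t=1.000: state=(1.218, -0.589)
t=1.310: state=(0.985, -0.907)
next step: t=1.320: state=(0.976, -0.917) — x has crossed 0.98
linear interpolation between t=1.310 (0.98533) and t=1.320 (0.97621) → t≈1.316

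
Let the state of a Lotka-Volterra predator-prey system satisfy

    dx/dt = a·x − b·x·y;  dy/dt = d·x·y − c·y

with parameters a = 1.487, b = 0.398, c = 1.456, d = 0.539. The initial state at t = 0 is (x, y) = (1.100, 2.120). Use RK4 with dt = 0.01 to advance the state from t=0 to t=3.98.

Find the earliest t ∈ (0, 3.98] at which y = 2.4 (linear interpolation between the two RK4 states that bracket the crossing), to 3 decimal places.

t=0.000: state=(1.100, 2.120)
step 1 (dt=0.01): k1=(0.708, -1.830), k2=(0.714, -1.818), k3=(0.714, -1.818), k4=(0.720, -1.806); state += dt/6·(k1+2k2+2k3+k4)
t=0.010: state=(1.107, 2.102)
t=0.020: state=(1.114, 2.084)
t=0.030: state=(1.122, 2.066)
continuing one RK4 step at a time; state shown every 20 steps (Δt=0.2):
t=0.200: state=(1.268, 1.799)
t=0.400: state=(1.494, 1.560)
t=0.600: state=(1.790, 1.390)
t=0.800: state=(2.167, 1.285)
t=1.000: state=(2.639, 1.243)
t=1.200: state=(3.216, 1.273)
t=1.400: state=(3.897, 1.395)
t=1.600: state=(4.653, 1.652)
t=1.800: state=(5.400, 2.124)
t=1.880: state=(5.661, 2.400)
next step: t=1.890: state=(5.690, 2.438) — y has crossed 2.4
linear interpolation between t=1.880 (2.39952) and t=1.890 (2.43830) → t≈1.880

t = 1.880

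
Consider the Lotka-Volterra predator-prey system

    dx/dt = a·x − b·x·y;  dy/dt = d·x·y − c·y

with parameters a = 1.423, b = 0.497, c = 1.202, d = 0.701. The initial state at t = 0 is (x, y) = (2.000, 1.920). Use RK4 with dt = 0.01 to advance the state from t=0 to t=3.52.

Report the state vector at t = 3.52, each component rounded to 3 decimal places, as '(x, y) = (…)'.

(x, y) = (1.123, 2.399)

t=0.000: state=(2.000, 1.920)
step 1 (dt=0.01): k1=(0.938, 0.384), k2=(0.938, 0.391), k3=(0.938, 0.391), k4=(0.938, 0.397); state += dt/6·(k1+2k2+2k3+k4)
t=0.010: state=(2.009, 1.924)
t=0.020: state=(2.019, 1.928)
t=0.030: state=(2.028, 1.932)
continuing one RK4 step at a time; state shown every 20 steps (Δt=0.2):
t=0.200: state=(2.186, 2.025)
t=0.400: state=(2.358, 2.190)
t=0.600: state=(2.494, 2.421)
t=0.800: state=(2.569, 2.717)
t=1.000: state=(2.563, 3.065)
t=1.200: state=(2.467, 3.432)
t=1.400: state=(2.291, 3.770)
t=1.600: state=(2.066, 4.025)
t=1.800: state=(1.826, 4.157)
t=2.000: state=(1.604, 4.156)
t=2.200: state=(1.418, 4.037)
t=2.400: state=(1.274, 3.832)
t=2.600: state=(1.172, 3.575)
t=2.800: state=(1.107, 3.296)
t=3.000: state=(1.075, 3.019)
t=3.200: state=(1.072, 2.759)
t=3.400: state=(1.097, 2.525)
t=3.520: state=(1.123, 2.399)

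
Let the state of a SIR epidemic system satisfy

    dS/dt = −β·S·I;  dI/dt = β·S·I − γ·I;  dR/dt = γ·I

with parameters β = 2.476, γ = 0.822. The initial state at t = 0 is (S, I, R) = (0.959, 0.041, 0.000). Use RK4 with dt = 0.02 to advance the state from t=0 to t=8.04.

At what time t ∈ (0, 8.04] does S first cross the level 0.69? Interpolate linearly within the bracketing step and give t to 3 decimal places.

t = 1.235

t=0.000: state=(0.959, 0.041, 0.000)
step 1 (dt=0.02): k1=(-0.097, 0.064, 0.034), k2=(-0.099, 0.065, 0.034), k3=(-0.099, 0.065, 0.034), k4=(-0.100, 0.065, 0.035); state += dt/6·(k1+2k2+2k3+k4)
t=0.020: state=(0.957, 0.042, 0.001)
t=0.040: state=(0.955, 0.044, 0.001)
t=0.060: state=(0.953, 0.045, 0.002)
continuing one RK4 step at a time; state shown every 25 steps (Δt=0.5):
t=0.500: state=(0.889, 0.086, 0.025)
t=1.000: state=(0.766, 0.159, 0.075)
t=1.220: state=(0.695, 0.198, 0.107)
next step: t=1.240: state=(0.688, 0.202, 0.110) — S has crossed 0.69
linear interpolation between t=1.220 (0.69515) and t=1.240 (0.68830) → t≈1.235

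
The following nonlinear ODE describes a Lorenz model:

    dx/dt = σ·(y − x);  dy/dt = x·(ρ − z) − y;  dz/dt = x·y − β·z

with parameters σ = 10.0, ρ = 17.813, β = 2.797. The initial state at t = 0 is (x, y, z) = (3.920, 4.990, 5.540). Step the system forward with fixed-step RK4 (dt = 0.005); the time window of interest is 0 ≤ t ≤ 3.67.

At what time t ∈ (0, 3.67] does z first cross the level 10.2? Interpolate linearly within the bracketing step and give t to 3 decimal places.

t=0.000: state=(3.920, 4.990, 5.540)
step 1 (dt=0.005): k1=(10.700, 43.120, 4.065), k2=(11.511, 43.301, 4.596), k3=(11.495, 43.320, 4.604), k4=(12.291, 43.517, 5.149); state += dt/6·(k1+2k2+2k3+k4)
t=0.005: state=(3.978, 5.207, 5.563)
t=0.010: state=(4.043, 5.425, 5.592)
t=0.015: state=(4.116, 5.647, 5.626)
t=0.145: state=(8.122, 12.368, 10.062)
next step: t=0.150: state=(8.335, 12.617, 10.433) — z has crossed 10.2
linear interpolation between t=0.145 (10.06222) and t=0.150 (10.43294) → t≈0.147

t = 0.147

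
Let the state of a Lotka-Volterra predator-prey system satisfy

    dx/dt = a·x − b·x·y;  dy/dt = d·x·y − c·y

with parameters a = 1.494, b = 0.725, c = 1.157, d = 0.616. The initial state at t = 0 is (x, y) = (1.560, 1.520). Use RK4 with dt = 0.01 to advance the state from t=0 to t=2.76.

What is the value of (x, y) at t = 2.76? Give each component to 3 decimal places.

t=0.000: state=(1.560, 1.520)
step 1 (dt=0.01): k1=(0.612, -0.298), k2=(0.614, -0.295), k3=(0.614, -0.295), k4=(0.617, -0.292); state += dt/6·(k1+2k2+2k3+k4)
t=0.010: state=(1.566, 1.517)
t=0.020: state=(1.572, 1.514)
t=0.030: state=(1.579, 1.511)
continuing one RK4 step at a time; state shown every 10 steps (Δt=0.1):
t=0.100: state=(1.624, 1.493)
t=0.200: state=(1.693, 1.473)
t=0.300: state=(1.768, 1.460)
t=0.400: state=(1.847, 1.454)
t=0.500: state=(1.930, 1.454)
t=0.600: state=(2.017, 1.463)
t=0.700: state=(2.105, 1.480)
t=0.800: state=(2.194, 1.504)
t=0.900: state=(2.281, 1.538)
t=1.000: state=(2.366, 1.581)
t=1.100: state=(2.445, 1.633)
t=1.200: state=(2.516, 1.695)
t=1.300: state=(2.577, 1.766)
t=1.400: state=(2.625, 1.847)
t=1.500: state=(2.658, 1.936)
t=1.600: state=(2.673, 2.032)
t=1.700: state=(2.669, 2.134)
t=1.800: state=(2.644, 2.239)
t=1.900: state=(2.600, 2.345)
t=2.000: state=(2.538, 2.447)
t=2.100: state=(2.459, 2.542)
t=2.200: state=(2.367, 2.628)
t=2.300: state=(2.266, 2.700)
t=2.400: state=(2.159, 2.756)
t=2.500: state=(2.049, 2.794)
t=2.600: state=(1.942, 2.815)
t=2.700: state=(1.838, 2.817)
t=2.760: state=(1.779, 2.809)

(x, y) = (1.779, 2.809)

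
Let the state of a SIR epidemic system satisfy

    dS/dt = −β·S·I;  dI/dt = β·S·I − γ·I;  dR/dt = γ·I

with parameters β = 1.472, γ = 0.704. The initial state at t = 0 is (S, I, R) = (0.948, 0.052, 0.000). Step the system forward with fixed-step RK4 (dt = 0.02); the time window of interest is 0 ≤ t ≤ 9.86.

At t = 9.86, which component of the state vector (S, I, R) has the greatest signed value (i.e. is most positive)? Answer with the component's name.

largest component: R

t=0.000: state=(0.948, 0.052, 0.000)
step 1 (dt=0.02): k1=(-0.073, 0.036, 0.037), k2=(-0.073, 0.036, 0.037), k3=(-0.073, 0.036, 0.037), k4=(-0.073, 0.036, 0.037); state += dt/6·(k1+2k2+2k3+k4)
t=0.020: state=(0.947, 0.053, 0.001)
t=0.040: state=(0.945, 0.053, 0.001)
t=0.060: state=(0.944, 0.054, 0.002)
continuing one RK4 step at a time; state shown every 25 steps (Δt=0.5):
t=0.500: state=(0.906, 0.072, 0.022)
t=1.000: state=(0.851, 0.097, 0.052)
t=1.500: state=(0.784, 0.125, 0.091)
t=2.000: state=(0.708, 0.152, 0.139)
t=2.500: state=(0.628, 0.175, 0.197)
t=3.000: state=(0.548, 0.190, 0.262)
t=3.500: state=(0.476, 0.195, 0.330)
t=4.000: state=(0.413, 0.190, 0.398)
t=4.500: state=(0.361, 0.177, 0.462)
t=5.000: state=(0.318, 0.160, 0.522)
t=5.500: state=(0.285, 0.140, 0.575)
t=6.000: state=(0.259, 0.120, 0.620)
t=6.500: state=(0.239, 0.102, 0.660)
t=7.000: state=(0.223, 0.085, 0.692)
t=7.500: state=(0.211, 0.070, 0.719)
t=8.000: state=(0.201, 0.057, 0.742)
t=8.500: state=(0.194, 0.047, 0.760)
t=9.000: state=(0.188, 0.038, 0.775)
t=9.500: state=(0.183, 0.030, 0.787)
t=9.860: state=(0.180, 0.026, 0.794)
compare at T: S=0.180, I=0.026, R=0.794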